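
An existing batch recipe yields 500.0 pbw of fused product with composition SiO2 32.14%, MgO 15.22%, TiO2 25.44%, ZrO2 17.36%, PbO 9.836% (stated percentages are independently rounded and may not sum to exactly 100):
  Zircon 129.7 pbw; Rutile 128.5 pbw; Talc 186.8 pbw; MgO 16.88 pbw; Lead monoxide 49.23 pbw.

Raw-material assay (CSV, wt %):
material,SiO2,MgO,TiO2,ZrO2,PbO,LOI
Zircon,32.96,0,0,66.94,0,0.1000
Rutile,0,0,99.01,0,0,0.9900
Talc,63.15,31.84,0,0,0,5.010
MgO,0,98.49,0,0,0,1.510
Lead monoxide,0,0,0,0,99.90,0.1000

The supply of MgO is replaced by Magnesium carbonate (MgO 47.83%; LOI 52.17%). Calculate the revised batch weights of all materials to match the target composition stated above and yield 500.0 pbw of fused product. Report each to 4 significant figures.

In-progress results are displayed (rounded to four significant digits) when written out — every computation holds full float precision at all times. Every reported result takes a single rounding. All derived quantities are computed starting from the weights for 500.0 pbw of glass in full float precision (net glass mass, ignition loss, the yield, totals, five oxide percentages) as written in the problem or answer text.
Oxide-by-oxide targets in 500.0 pbw fused product:
  SiO2: 32.14% × 500.0 = 160.7 pbw
  MgO: 15.22% × 500.0 = 76.10 pbw
  TiO2: 25.44% × 500.0 = 127.2 pbw
  ZrO2: 17.36% × 500.0 = 86.80 pbw
  PbO: 9.836% × 500.0 = 49.18 pbw
Verifying the oxide balance using the reported weights, under the basis named above (target by target, the sums agree net of answer rounding effects):
  SiO2: 129.7·0.3296 + 186.8·0.6315 = 160.7 pbw (target 160.7 pbw)
  MgO: 186.8·0.3184 + 34.76·0.4783 = 76.10 pbw (target 76.10 pbw)
  TiO2: 128.5·0.9901 = 127.2 pbw (target 127.2 pbw)
  ZrO2: 129.7·0.6694 = 86.82 pbw (target 86.80 pbw)
  PbO: 49.23·0.9990 = 49.18 pbw (target 49.18 pbw)
Mass balance on the glass: batch total minus LOI = 500.0 pbw (summing oxide targets gives 500.0 pbw; the stated basis being 500.0 pbw — gaps are rounding artifacts).
Batch total: Σ batch = 529.0 pbw; LOI loss = Σ batch·LOI = 28.94 pbw; yield: glass divided by total = 94.53%.

Revised batch per 500.0 pbw fused product:
  Zircon: 129.7 pbw
  Rutile: 128.5 pbw
  Talc: 186.8 pbw
  Magnesium carbonate: 34.76 pbw
  Lead monoxide: 49.23 pbw
Total batch = 529.0 pbw; LOI loss = 28.94 pbw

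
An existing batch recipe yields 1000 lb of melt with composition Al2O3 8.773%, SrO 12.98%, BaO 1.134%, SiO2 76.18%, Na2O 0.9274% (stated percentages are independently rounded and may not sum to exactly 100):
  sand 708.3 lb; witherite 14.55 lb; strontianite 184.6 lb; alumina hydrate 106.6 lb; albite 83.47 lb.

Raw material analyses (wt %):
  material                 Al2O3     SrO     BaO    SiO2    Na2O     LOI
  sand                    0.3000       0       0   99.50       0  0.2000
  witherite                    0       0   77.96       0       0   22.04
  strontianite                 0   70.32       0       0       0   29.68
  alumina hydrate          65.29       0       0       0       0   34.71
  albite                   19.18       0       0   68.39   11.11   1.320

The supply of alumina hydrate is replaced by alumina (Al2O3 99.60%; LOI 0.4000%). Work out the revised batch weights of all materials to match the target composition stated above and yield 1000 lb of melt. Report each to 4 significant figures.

Each numeric step runs at full precision all the way through — values along the way are printed, rounded to 4 significant figures, as written; a single rounding produces every reported result; the derived quantities, which include ignition loss, the five compositions, net glass mass, totals, yield, are computed in exact precision, as given in the problem or answer text, from the weighed amounts for 1000 lb of glass.
Oxide mass targets, per 1000 lb melt:
  Al2O3: 8.773% × 1000 = 87.73 lb
  SrO: 12.98% × 1000 = 129.8 lb
  BaO: 1.134% × 1000 = 11.34 lb
  SiO2: 76.18% × 1000 = 761.8 lb
  Na2O: 0.9274% × 1000 = 9.274 lb
Per-oxide balance check applying the batch weights above, relative to the basis at hand (summed amounts equal target values given rounding of the digits):
  Al2O3: 708.3·0.003000 + 69.87·0.9960 + 83.47·0.1918 = 87.72 lb (target 87.73 lb)
  SrO: 184.6·0.7032 = 129.8 lb (target 129.8 lb)
  BaO: 14.55·0.7796 = 11.34 lb (target 11.34 lb)
  SiO2: 708.3·0.9950 + 83.47·0.6839 = 761.8 lb (target 761.8 lb)
  Na2O: 83.47·0.1111 = 9.274 lb (target 9.274 lb)
Mass balance on the glass: total batch − LOI = 1000 lb (the Σ of target masses is 999.9 lb; against the stated basis, 1000 lb — differing by rounding only).
Batch grand total — Σ batch = 1061 lb; LOI removed, Σ of batch·LOI: 60.79 lb; yield: glass divided by total = 94.27%.

Revised batch per 1000 lb melt:
  sand: 708.3 lb
  witherite: 14.55 lb
  strontianite: 184.6 lb
  alumina: 69.87 lb
  albite: 83.47 lb
Total batch = 1061 lb; LOI loss = 60.79 lb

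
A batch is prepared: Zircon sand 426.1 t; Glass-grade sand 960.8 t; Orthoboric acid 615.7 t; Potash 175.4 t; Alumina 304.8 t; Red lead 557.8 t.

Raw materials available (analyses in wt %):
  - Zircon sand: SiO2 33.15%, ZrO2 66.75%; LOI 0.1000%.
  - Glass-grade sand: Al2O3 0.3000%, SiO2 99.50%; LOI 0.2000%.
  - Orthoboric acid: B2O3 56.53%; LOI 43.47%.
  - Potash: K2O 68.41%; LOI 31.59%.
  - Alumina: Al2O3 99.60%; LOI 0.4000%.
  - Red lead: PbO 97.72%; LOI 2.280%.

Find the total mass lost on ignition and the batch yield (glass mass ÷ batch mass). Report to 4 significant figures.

Every computation carries full precision throughout; in-progress results are displayed, rounded to four significant digits, at each printed step; every reported value is rounded only once. All derived quantities are re-derived at full float precision (glass mass, yield, LOI, the totals, six oxide percentages) from the weighed amounts for 2701 t of glass as written in problem or answer.
Each material's LOI contribution:
  Zircon sand: 426.1 × 0.001000 = 0.4261 t
  Glass-grade sand: 960.8 × 0.002000 = 1.922 t
  Orthoboric acid: 615.7 × 0.4347 = 267.6 t
  Potash: 175.4 × 0.3159 = 55.41 t
  Alumina: 304.8 × 0.004000 = 1.219 t
  Red lead: 557.8 × 0.02280 = 12.72 t
Total LOI = 339.3 t
Glass = batch − LOI = 3041 − 339.3 = 2701 t

LOI loss = 339.3 t; glass = 2701 t; yield = 88.84%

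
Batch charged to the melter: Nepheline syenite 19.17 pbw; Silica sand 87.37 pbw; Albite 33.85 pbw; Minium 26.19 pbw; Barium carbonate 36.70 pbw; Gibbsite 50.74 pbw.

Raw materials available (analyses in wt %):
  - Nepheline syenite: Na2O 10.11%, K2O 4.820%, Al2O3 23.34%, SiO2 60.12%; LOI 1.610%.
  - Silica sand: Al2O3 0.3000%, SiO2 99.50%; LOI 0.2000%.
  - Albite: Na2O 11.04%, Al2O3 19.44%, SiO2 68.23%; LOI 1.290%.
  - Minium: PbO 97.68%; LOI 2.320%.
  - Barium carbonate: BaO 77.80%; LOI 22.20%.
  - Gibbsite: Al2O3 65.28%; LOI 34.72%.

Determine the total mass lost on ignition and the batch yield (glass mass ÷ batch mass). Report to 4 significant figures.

LOI loss = 27.29 pbw; glass = 226.7 pbw; yield = 89.26%

Rounding to 4 significant digits governs every working value as shown. The working math carries full float precision through every step — every reported value is rounded once only. Derived quantities, including the totals, the six compositions, ignition loss, the yield, net glass mass, are rebuilt starting from the weights for 226.7 pbw of glass in full precision as they appear in either problem or answer.
Per-material ignition loss:
  Nepheline syenite: 19.17 × 0.01610 = 0.3086 pbw
  Silica sand: 87.37 × 0.002000 = 0.1747 pbw
  Albite: 33.85 × 0.01290 = 0.4367 pbw
  Minium: 26.19 × 0.02320 = 0.6076 pbw
  Barium carbonate: 36.70 × 0.2220 = 8.147 pbw
  Gibbsite: 50.74 × 0.3472 = 17.62 pbw
Total LOI = 27.29 pbw
Glass = batch − LOI = 254.0 − 27.29 = 226.7 pbw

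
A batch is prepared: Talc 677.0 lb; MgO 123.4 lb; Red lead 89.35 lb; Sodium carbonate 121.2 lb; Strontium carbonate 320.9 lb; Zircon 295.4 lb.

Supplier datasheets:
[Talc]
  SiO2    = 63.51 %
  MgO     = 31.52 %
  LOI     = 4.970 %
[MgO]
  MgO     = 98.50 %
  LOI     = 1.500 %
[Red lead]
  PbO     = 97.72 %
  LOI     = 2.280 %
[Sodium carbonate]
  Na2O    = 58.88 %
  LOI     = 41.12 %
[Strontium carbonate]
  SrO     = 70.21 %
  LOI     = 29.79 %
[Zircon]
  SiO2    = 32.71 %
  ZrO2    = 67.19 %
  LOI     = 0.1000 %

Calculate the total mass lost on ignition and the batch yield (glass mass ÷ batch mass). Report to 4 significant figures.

The intermediate values are displayed rounded off to 4 significant digits alongside each step; every computation keeps full float precision through the solve; every reported result is rounded once only — the derived quantities (glass mass, totals, LOI, six oxide percentages, yield) are recomputed from the weighed amounts on 1444 lb of glass at full precision as quoted within the problem or answer text.
Per-material ignition loss:
  Talc: 677.0 × 0.04970 = 33.65 lb
  MgO: 123.4 × 0.01500 = 1.851 lb
  Red lead: 89.35 × 0.02280 = 2.037 lb
  Sodium carbonate: 121.2 × 0.4112 = 49.84 lb
  Strontium carbonate: 320.9 × 0.2979 = 95.60 lb
  Zircon: 295.4 × 0.001000 = 0.2954 lb
Total LOI = 183.3 lb
Glass = batch − LOI = 1627 − 183.3 = 1444 lb

LOI loss = 183.3 lb; glass = 1444 lb; yield = 88.74%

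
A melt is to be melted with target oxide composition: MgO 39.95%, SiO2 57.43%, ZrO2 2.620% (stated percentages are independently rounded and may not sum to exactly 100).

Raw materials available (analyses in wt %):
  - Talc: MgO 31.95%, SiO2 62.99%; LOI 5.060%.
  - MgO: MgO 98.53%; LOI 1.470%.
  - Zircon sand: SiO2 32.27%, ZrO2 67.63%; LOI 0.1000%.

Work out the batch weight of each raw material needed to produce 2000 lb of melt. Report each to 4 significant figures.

Batch per 2000 lb melt:
  Talc: 1784 lb
  MgO: 232.5 lb
  Zircon sand: 77.48 lb
Total batch = 2094 lb; LOI loss = 93.77 lb; yield = 95.52%

All arithmetic maintains full precision at all times. Intermediates are printed rounded to 4 significant figures in the working — every reported value undergoes a single rounding — all derived quantities are computed in full float precision (net glass mass, the yield, LOI, totals, the three compositions) starting from the weights on 2000 lb of glass, as they appear in question or answer.
Target masses of each oxide per 2000 lb melt:
  MgO: 39.95% × 2000 = 799.0 lb
  SiO2: 57.43% × 2000 = 1149 lb
  ZrO2: 2.620% × 2000 = 52.40 lb
Sums-versus-targets review using the reported weights, relative to the basis at hand (each sum matches its target mass within answer rounding):
  MgO: 1784·0.3195 + 232.5·0.9853 = 799.1 lb (target 799.0 lb)
  SiO2: 1784·0.6299 + 77.48·0.3227 = 1149 lb (target 1149 lb)
  ZrO2: 77.48·0.6763 = 52.40 lb (target 52.40 lb)
Auditing the glass mass value: the batch minus its LOI: 2000 lb (targets for the oxides total 2000 lb; the stated basis being 2000 lb — a pure rounding effect).
Whole-batch sum: Σ batch = 2094 lb; loss to ignition Σ batch·LOI = 93.77 lb; as yield: glass ÷ batch → 95.52%.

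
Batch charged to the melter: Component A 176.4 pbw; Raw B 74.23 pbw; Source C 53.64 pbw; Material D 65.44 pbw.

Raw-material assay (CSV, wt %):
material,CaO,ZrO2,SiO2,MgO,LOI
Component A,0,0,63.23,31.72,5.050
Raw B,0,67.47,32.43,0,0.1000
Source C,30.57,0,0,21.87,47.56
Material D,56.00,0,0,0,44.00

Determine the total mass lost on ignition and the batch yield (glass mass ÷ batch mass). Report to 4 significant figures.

The working math runs at exact precision through the solve; working values appear rounded off to 4 significant digits at each printed step; every reported figure undergoes a single rounding. The derived quantities, including the yield, net glass mass, totals, ignition loss, the four compositions, are rebuilt starting from the weights on 306.4 pbw of glass at exact precision, exactly as printed in the problem or answer text.
Ignition loss by material:
  Component A: 176.4 × 0.05050 = 8.908 pbw
  Raw B: 74.23 × 0.001000 = 0.07423 pbw
  Source C: 53.64 × 0.4756 = 25.51 pbw
  Material D: 65.44 × 0.4400 = 28.79 pbw
Total LOI = 63.29 pbw
Glass = batch − LOI = 369.7 − 63.29 = 306.4 pbw

LOI loss = 63.29 pbw; glass = 306.4 pbw; yield = 82.88%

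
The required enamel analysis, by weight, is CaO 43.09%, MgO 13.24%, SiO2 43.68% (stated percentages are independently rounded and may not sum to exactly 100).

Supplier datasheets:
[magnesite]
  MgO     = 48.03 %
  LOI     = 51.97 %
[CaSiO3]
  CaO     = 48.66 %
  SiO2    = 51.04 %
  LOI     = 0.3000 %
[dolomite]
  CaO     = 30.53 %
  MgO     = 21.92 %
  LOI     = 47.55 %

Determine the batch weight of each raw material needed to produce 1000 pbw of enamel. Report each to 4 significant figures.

Batch per 1000 pbw enamel:
  magnesite: 254.0 pbw
  CaSiO3: 855.8 pbw
  dolomite: 47.39 pbw
Total batch = 1157 pbw; LOI loss = 157.1 pbw; yield = 86.42%

Exact precision is maintained at each step; values along the way are shown (rounded to 4 significant digits) as written; every reported figure is rounded just once. Derived quantities (the totals, three oxide percentages, LOI, glass mass, yield) are re-derived in full precision starting from the weights at 1000 pbw of glass as they appear in the problem or answer text.
Per-oxide target masses for 1000 pbw enamel:
  CaO: 43.09% × 1000 = 430.9 pbw
  MgO: 13.24% × 1000 = 132.4 pbw
  SiO2: 43.68% × 1000 = 436.8 pbw
A balance pass over the oxides, using the reported weights, on the stated basis (every target is met by its sum net of answer rounding effects):
  CaO: 855.8·0.4866 + 47.39·0.3053 = 430.9 pbw (target 430.9 pbw)
  MgO: 254.0·0.4803 + 47.39·0.2192 = 132.4 pbw (target 132.4 pbw)
  SiO2: 855.8·0.5104 = 436.8 pbw (target 436.8 pbw)
Mass balance on the glass: total batch − LOI = 1000 pbw (summing oxide targets gives 1000 pbw; against the stated basis, 1000 pbw — any gap is answer rounding).
Adding the batch up: Σ batch = 1157 pbw; loss to ignition Σ batch·LOI = 157.1 pbw; the yield ratio, glass ÷ batch: 86.42%.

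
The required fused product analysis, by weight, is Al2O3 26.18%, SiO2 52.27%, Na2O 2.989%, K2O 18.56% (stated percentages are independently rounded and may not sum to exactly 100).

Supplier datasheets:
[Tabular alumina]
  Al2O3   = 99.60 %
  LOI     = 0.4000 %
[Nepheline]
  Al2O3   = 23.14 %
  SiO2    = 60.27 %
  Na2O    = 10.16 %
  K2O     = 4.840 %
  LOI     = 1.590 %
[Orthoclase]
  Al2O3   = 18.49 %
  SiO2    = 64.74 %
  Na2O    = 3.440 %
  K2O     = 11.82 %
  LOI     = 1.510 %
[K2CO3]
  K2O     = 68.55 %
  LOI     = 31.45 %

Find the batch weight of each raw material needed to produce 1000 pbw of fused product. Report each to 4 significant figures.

Intermediates are shown rounded off to 4 significant figures across the worked steps — all internal work keeps full float precision throughout; a single rounding produces every reported result. All derived quantities are recomputed in full float precision (four oxide percentages, net glass mass, the totals, yield, LOI) starting from the weights per 1000 pbw of glass, as given in question or answer.
Oxide-by-oxide targets in 1000 pbw fused product:
  Al2O3: 26.18% × 1000 = 261.8 pbw
  SiO2: 52.27% × 1000 = 522.7 pbw
  Na2O: 2.989% × 1000 = 29.89 pbw
  K2O: 18.56% × 1000 = 185.6 pbw
Balance tally, oxide-wise, given the weights on record, on the stated basis (summed amounts equal target values within answer rounding):
  Al2O3: 111.2·0.9960 + 30.41·0.2314 + 779.1·0.1849 = 261.8 pbw (target 261.8 pbw)
  SiO2: 30.41·0.6027 + 779.1·0.6474 = 522.7 pbw (target 522.7 pbw)
  Na2O: 30.41·0.1016 + 779.1·0.03440 = 29.89 pbw (target 29.89 pbw)
  K2O: 30.41·0.04840 + 779.1·0.1182 + 134.3·0.6855 = 185.6 pbw (target 185.6 pbw)
Glass-mass sanity pass: total batch − LOI = 1000 pbw (targets for the oxides total 1000 pbw; versus the stated basis of 1000 pbw — rounding explains the deltas).
Adding the batch up: Σ batch = 1055 pbw; loss to ignition Σ batch·LOI = 54.93 pbw; yield, glass over the total, = 94.79%.

Batch per 1000 pbw fused product:
  Tabular alumina: 111.2 pbw
  Nepheline: 30.41 pbw
  Orthoclase: 779.1 pbw
  K2CO3: 134.3 pbw
Total batch = 1055 pbw; LOI loss = 54.93 pbw; yield = 94.79%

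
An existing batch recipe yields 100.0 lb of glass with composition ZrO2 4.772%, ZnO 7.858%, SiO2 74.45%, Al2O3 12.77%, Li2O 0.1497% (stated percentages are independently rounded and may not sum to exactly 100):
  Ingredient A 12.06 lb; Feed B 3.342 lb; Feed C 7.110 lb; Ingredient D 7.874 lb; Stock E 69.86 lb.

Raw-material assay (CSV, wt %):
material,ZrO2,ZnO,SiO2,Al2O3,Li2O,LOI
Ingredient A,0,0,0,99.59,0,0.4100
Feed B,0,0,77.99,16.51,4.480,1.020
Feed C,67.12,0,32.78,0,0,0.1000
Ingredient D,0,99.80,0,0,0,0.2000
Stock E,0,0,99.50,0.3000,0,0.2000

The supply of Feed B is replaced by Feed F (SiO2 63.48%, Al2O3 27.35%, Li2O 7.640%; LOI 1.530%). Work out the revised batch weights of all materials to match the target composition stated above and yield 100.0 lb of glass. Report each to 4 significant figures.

Intermediates are shown rounded to 4 significant figures in the printout; every computation keeps full float precision in every operation. Every reported number takes exactly one rounding; the derived quantities (five oxide percentages, net glass mass, yield, ignition loss, the totals) are carried from the batch weights for 100.0 lb of glass at full precision, as given in problem or answer.
Target masses of each oxide per 100.0 lb glass:
  ZrO2: 4.772% × 100.0 = 4.772 lb
  ZnO: 7.858% × 100.0 = 7.858 lb
  SiO2: 74.45% × 100.0 = 74.45 lb
  Al2O3: 12.77% × 100.0 = 12.77 lb
  Li2O: 0.1497% × 100.0 = 0.1497 lb
Oxide-by-oxide audit using the reported weights, per the basis as stated (every target is met by its sum net of answer rounding effects):
  ZrO2: 7.110·0.6712 = 4.772 lb (target 4.772 lb)
  ZnO: 7.874·0.9980 = 7.858 lb (target 7.858 lb)
  SiO2: 1.959·0.6348 + 7.110·0.3278 + 71.23·0.9950 = 74.45 lb (target 74.45 lb)
  Al2O3: 12.07·0.9959 + 1.959·0.2735 + 71.23·0.003000 = 12.77 lb (target 12.77 lb)
  Li2O: 1.959·0.07640 = 0.1497 lb (target 0.1497 lb)
Mass balance on the glass: total charge less LOI = 100.0 lb (targets for the oxides total 100.0 lb; against the stated basis, 100.0 lb — gaps are rounding artifacts).
Total batch = Σ batch = 100.2 lb; the LOI term Σ batch·LOI equals 0.2448 lb; as yield: glass ÷ batch → 99.76%.

Revised batch per 100.0 lb glass:
  Ingredient A: 12.07 lb
  Feed F: 1.959 lb
  Feed C: 7.110 lb
  Ingredient D: 7.874 lb
  Stock E: 71.23 lb
Total batch = 100.2 lb; LOI loss = 0.2448 lb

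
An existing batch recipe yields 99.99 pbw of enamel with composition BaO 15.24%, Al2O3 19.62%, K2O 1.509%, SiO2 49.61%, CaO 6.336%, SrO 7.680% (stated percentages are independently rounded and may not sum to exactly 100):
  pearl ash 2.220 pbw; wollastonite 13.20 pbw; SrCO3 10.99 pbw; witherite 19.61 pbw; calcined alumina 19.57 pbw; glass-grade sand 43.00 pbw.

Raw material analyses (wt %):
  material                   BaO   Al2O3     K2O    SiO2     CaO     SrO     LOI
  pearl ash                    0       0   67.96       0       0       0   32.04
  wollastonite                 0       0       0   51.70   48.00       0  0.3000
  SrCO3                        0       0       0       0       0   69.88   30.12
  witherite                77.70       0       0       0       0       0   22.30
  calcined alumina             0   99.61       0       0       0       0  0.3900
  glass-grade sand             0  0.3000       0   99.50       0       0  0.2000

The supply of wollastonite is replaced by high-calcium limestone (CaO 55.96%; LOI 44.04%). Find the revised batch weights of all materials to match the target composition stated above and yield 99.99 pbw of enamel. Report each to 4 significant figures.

Revised batch per 99.99 pbw enamel:
  pearl ash: 2.220 pbw
  high-calcium limestone: 11.32 pbw
  SrCO3: 10.99 pbw
  witherite: 19.61 pbw
  calcined alumina: 19.54 pbw
  glass-grade sand: 49.85 pbw
Total batch = 113.5 pbw; LOI loss = 13.56 pbw

Values along the way are shown rounded to 4 significant figures in the printout. Each numeric step carries full float precision at all times; each reported value carries a single rounding — derived quantities are recomputed using the weight values for 99.99 pbw of glass at full float precision (totals, ignition loss, yield, the six compositions, net glass mass), as written in either problem or answer.
Target masses of each oxide per 99.99 pbw enamel:
  BaO: 15.24% × 99.99 = 15.24 pbw
  Al2O3: 19.62% × 99.99 = 19.62 pbw
  K2O: 1.509% × 99.99 = 1.509 pbw
  SiO2: 49.61% × 99.99 = 49.61 pbw
  CaO: 6.336% × 99.99 = 6.335 pbw
  SrO: 7.680% × 99.99 = 7.679 pbw
Per-oxide balance check per the reported batch figures, per the basis as stated (each sum matches its target mass once rounding is allowed for):
  BaO: 19.61·0.7770 = 15.24 pbw (target 15.24 pbw)
  Al2O3: 19.54·0.9961 + 49.85·0.003000 = 19.61 pbw (target 19.62 pbw)
  K2O: 2.220·0.6796 = 1.509 pbw (target 1.509 pbw)
  SiO2: 49.85·0.9950 = 49.60 pbw (target 49.61 pbw)
  CaO: 11.32·0.5596 = 6.335 pbw (target 6.335 pbw)
  SrO: 10.99·0.6988 = 7.680 pbw (target 7.679 pbw)
Glass-mass closure: total charge less LOI = 99.97 pbw (oxide target masses add up to 99.99 pbw; the stated basis being 99.99 pbw — a pure rounding effect).
Batch grand total — Σ batch = 113.5 pbw; LOI loss = Σ batch·LOI = 13.56 pbw; as yield: glass ÷ batch → 88.06%.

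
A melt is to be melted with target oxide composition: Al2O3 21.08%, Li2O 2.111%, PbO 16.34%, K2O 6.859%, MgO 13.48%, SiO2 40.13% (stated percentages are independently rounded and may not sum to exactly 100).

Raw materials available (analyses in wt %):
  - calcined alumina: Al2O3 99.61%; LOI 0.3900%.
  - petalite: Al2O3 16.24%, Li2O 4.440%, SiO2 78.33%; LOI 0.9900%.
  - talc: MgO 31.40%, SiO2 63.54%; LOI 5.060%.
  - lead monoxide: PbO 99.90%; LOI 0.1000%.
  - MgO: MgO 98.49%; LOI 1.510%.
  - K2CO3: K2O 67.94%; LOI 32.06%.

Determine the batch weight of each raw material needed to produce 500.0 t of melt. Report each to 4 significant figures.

Values along the way are rounded off to 4 significant digits when displayed. Each numeric step keeps full float precision in all steps; exactly one rounding goes into every reported value — derived quantities (glass mass, yield, ignition loss, the six compositions, the totals) are rebuilt in full float precision starting from the weights for 500.0 t of glass exactly as shown in the problem or the answer.
Target masses of each oxide per 500.0 t melt:
  Al2O3: 21.08% × 500.0 = 105.4 t
  Li2O: 2.111% × 500.0 = 10.56 t
  PbO: 16.34% × 500.0 = 81.70 t
  K2O: 6.859% × 500.0 = 34.30 t
  MgO: 13.48% × 500.0 = 67.40 t
  SiO2: 40.13% × 500.0 = 200.6 t
Sums-versus-targets review working from each reported weight, on the stated basis (target by target, the sums agree modulo rounding of the values):
  Al2O3: 67.05·0.9961 + 237.7·0.1624 = 105.4 t (target 105.4 t)
  Li2O: 237.7·0.04440 = 10.55 t (target 10.56 t)
  PbO: 81.78·0.9990 = 81.70 t (target 81.70 t)
  K2O: 50.48·0.6794 = 34.30 t (target 34.30 t)
  MgO: 22.73·0.3140 + 61.19·0.9849 = 67.40 t (target 67.40 t)
  SiO2: 237.7·0.7833 + 22.73·0.6354 = 200.6 t (target 200.6 t)
Mass balance on the glass: whole batch net of LOI = 500.0 t (the targets, summed, come to 500.0 t; basis as stated: 500.0 t — any gap is answer rounding).
Summing the batch: Σ batch = 520.9 t; loss to ignition Σ batch·LOI = 20.95 t; yield: glass divided by total = 95.98%.

Batch per 500.0 t melt:
  calcined alumina: 67.05 t
  petalite: 237.7 t
  talc: 22.73 t
  lead monoxide: 81.78 t
  MgO: 61.19 t
  K2CO3: 50.48 t
Total batch = 520.9 t; LOI loss = 20.95 t; yield = 95.98%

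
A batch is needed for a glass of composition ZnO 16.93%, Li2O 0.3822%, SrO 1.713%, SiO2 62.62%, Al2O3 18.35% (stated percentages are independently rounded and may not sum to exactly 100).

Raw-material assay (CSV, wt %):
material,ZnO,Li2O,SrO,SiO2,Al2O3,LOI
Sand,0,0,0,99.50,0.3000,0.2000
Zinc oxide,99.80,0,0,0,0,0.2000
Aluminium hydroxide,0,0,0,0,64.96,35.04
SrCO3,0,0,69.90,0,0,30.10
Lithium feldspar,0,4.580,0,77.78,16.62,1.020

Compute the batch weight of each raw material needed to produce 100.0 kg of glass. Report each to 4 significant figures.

Batch per 100.0 kg glass:
  Sand: 56.41 kg
  Zinc oxide: 16.96 kg
  Aluminium hydroxide: 25.85 kg
  SrCO3: 2.451 kg
  Lithium feldspar: 8.345 kg
Total batch = 110.0 kg; LOI loss = 10.03 kg; yield = 90.89%

Full precision is kept all the way through. In-progress results are shown (rounded to four significant figures) in the working; a single rounding finalizes each reported figure; all derived quantities are carried from the batch weights at 100.0 kg of glass at full float precision (five oxide percentages, LOI, the yield, totals, glass mass) exactly as printed in the problem or answer text.
Per-oxide target masses for 100.0 kg glass:
  ZnO: 16.93% × 100.0 = 16.93 kg
  Li2O: 0.3822% × 100.0 = 0.3822 kg
  SrO: 1.713% × 100.0 = 1.713 kg
  SiO2: 62.62% × 100.0 = 62.62 kg
  Al2O3: 18.35% × 100.0 = 18.35 kg
Checking each oxide sum with the batch weights as given, at the basis given (delivered sums recover each target up to rounding of the answer):
  ZnO: 16.96·0.9980 = 16.93 kg (target 16.93 kg)
  Li2O: 8.345·0.04580 = 0.3822 kg (target 0.3822 kg)
  SrO: 2.451·0.6990 = 1.713 kg (target 1.713 kg)
  SiO2: 56.41·0.9950 + 8.345·0.7778 = 62.62 kg (target 62.62 kg)
  Al2O3: 56.41·0.003000 + 25.85·0.6496 + 8.345·0.1662 = 18.35 kg (target 18.35 kg)
Consistency of the glass mass: whole batch net of LOI = 99.99 kg (summing oxide targets gives 100.0 kg; versus the stated basis of 100.0 kg — gaps are rounding artifacts).
Adding the batch up: Σ batch = 110.0 kg; ignition loss, Σ(batch × LOI) = 10.03 kg; yield = glass ÷ total batch = 90.89%.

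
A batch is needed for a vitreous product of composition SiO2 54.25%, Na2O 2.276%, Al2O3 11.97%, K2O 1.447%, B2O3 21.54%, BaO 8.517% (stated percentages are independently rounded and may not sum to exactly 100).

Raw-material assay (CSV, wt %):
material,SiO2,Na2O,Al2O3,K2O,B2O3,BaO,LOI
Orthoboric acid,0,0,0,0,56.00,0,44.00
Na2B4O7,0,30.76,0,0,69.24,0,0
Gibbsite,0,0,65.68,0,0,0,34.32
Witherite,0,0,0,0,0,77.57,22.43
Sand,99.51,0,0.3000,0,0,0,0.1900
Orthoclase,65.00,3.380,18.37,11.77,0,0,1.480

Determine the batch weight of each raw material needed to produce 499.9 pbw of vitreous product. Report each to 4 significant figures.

Batch per 499.9 pbw vitreous product:
  Orthoboric acid: 154.9 pbw
  Na2B4O7: 30.24 pbw
  Gibbsite: 72.85 pbw
  Witherite: 54.89 pbw
  Sand: 232.4 pbw
  Orthoclase: 61.46 pbw
Total batch = 606.7 pbw; LOI loss = 106.8 pbw; yield = 82.39%

The working math runs at exact precision at all times; rounding to 4 significant figures applies to each intermediate as shown — each reported figure carries a single rounding — derived quantities, including ignition loss, yield, the totals, six oxide percentages, glass mass, are carried from the batch weights on 499.9 pbw of glass at exact precision as quoted within question or answer.
Per-oxide target masses for 499.9 pbw vitreous product:
  SiO2: 54.25% × 499.9 = 271.2 pbw
  Na2O: 2.276% × 499.9 = 11.38 pbw
  Al2O3: 11.97% × 499.9 = 59.84 pbw
  K2O: 1.447% × 499.9 = 7.234 pbw
  B2O3: 21.54% × 499.9 = 107.7 pbw
  BaO: 8.517% × 499.9 = 42.58 pbw
Oxide-by-oxide audit from the weights as reported, under the basis named above (target by target, the sums agree exact up to rounding of places):
  SiO2: 232.4·0.9951 + 61.46·0.6500 = 271.2 pbw (target 271.2 pbw)
  Na2O: 30.24·0.3076 + 61.46·0.03380 = 11.38 pbw (target 11.38 pbw)
  Al2O3: 72.85·0.6568 + 232.4·0.003000 + 61.46·0.1837 = 59.84 pbw (target 59.84 pbw)
  K2O: 61.46·0.1177 = 7.234 pbw (target 7.234 pbw)
  B2O3: 154.9·0.5600 + 30.24·0.6924 = 107.7 pbw (target 107.7 pbw)
  BaO: 54.89·0.7757 = 42.58 pbw (target 42.58 pbw)
Mass balance on the glass: total charge less LOI = 499.9 pbw (summing oxide targets gives 499.9 pbw; the stated basis being 499.9 pbw — any gap is answer rounding).
Whole-batch sum: Σ batch = 606.7 pbw; Σ batch·LOI gives LOI loss = 106.8 pbw; yield, glass over the total, = 82.39%.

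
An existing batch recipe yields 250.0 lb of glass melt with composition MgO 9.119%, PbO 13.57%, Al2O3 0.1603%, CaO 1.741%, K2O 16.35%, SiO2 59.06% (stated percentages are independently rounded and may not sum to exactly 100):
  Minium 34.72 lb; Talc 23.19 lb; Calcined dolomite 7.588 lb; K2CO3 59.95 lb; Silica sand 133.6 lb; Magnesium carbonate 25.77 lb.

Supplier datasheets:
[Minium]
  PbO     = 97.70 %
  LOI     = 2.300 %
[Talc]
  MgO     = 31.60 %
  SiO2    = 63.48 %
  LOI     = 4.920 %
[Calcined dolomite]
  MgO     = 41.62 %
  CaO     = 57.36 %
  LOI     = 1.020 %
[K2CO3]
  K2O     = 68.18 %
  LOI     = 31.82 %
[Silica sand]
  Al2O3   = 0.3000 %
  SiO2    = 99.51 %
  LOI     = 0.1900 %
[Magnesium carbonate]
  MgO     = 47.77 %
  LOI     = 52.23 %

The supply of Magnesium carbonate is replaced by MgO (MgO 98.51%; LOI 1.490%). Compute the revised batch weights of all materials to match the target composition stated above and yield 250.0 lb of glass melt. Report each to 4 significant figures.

Revised batch per 250.0 lb glass melt:
  Minium: 34.72 lb
  Talc: 23.19 lb
  Calcined dolomite: 7.588 lb
  K2CO3: 59.95 lb
  Silica sand: 133.6 lb
  MgO: 12.50 lb
Total batch = 271.5 lb; LOI loss = 21.53 lb

Values along the way are printed (rounded to 4 significant digits) on the page; all internal work carries full precision throughout. Exactly one rounding is applied to every reported value — derived quantities, which include six oxide percentages, the yield, ignition loss, totals, glass mass, are carried in exact precision, as written in question or answer, starting from the weights per 250.0 lb of glass.
Oxide-by-oxide targets in 250.0 lb glass melt:
  MgO: 9.119% × 250.0 = 22.80 lb
  PbO: 13.57% × 250.0 = 33.92 lb
  Al2O3: 0.1603% × 250.0 = 0.4008 lb
  CaO: 1.741% × 250.0 = 4.352 lb
  K2O: 16.35% × 250.0 = 40.88 lb
  SiO2: 59.06% × 250.0 = 147.6 lb
A balance pass over the oxides, with the batch weights as given, under the basis named above (oxide sums agree with the targets within answer rounding):
  MgO: 23.19·0.3160 + 7.588·0.4162 + 12.50·0.9851 = 22.80 lb (target 22.80 lb)
  PbO: 34.72·0.9770 = 33.92 lb (target 33.92 lb)
  Al2O3: 133.6·0.003000 = 0.4008 lb (target 0.4008 lb)
  CaO: 7.588·0.5736 = 4.352 lb (target 4.352 lb)
  K2O: 59.95·0.6818 = 40.87 lb (target 40.88 lb)
  SiO2: 23.19·0.6348 + 133.6·0.9951 = 147.7 lb (target 147.6 lb)
Consistency of the glass mass: net batch after ignition = 250.0 lb (targets for the oxides total 250.0 lb; with the basis standing at 250.0 lb — a pure rounding effect).
Total batch = Σ batch = 271.5 lb; ignition loss, Σ(batch × LOI) = 21.53 lb; as yield: glass ÷ batch → 92.07%.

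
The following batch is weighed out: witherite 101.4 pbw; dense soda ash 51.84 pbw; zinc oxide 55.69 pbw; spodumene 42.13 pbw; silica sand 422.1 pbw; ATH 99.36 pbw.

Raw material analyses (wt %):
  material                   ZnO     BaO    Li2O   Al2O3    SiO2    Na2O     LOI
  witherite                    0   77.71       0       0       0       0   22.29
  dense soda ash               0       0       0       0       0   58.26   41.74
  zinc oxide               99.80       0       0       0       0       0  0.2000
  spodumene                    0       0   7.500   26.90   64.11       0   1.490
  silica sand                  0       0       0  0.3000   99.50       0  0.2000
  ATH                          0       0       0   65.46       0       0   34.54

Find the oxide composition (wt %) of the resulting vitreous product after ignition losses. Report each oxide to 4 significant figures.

Glass mass = 692.4 pbw (batch 772.5 − LOI 80.14).
Composition: ZnO 8.027%, BaO 11.38%, Li2O 0.4564%, Al2O3 11.21%, SiO2 64.56%, Na2O 4.362%

All arithmetic maintains exact precision all the way through — intermediates are shown (rounded to four significant digits) across the worked steps. Every reported value includes exactly one rounding — the derived quantities are recomputed at full precision (the totals, ignition loss, the yield, six oxide percentages, net glass mass) from the weighed amounts per 692.4 pbw of glass, as written in the problem or the answer.
Oxide masses out of the charge:
  ZnO: 55.69·0.9980 = 55.58 pbw
  BaO: 101.4·0.7771 = 78.80 pbw
  Li2O: 42.13·0.07500 = 3.160 pbw
  Al2O3: 42.13·0.2690 + 422.1·0.003000 + 99.36·0.6546 = 77.64 pbw
  SiO2: 42.13·0.6411 + 422.1·0.9950 = 447.0 pbw
  Na2O: 51.84·0.5826 = 30.20 pbw
LOI: 101.4·0.2229 + 51.84·0.4174 + 55.69·0.002000 + 42.13·0.01490 + 422.1·0.002000 + 99.36·0.3454 = 80.14 pbw
batch − LOI leaves glass = 772.5 − 80.14 = 692.4 pbw (= the summed oxide contributions)
wt % = oxide mass / glass mass × 100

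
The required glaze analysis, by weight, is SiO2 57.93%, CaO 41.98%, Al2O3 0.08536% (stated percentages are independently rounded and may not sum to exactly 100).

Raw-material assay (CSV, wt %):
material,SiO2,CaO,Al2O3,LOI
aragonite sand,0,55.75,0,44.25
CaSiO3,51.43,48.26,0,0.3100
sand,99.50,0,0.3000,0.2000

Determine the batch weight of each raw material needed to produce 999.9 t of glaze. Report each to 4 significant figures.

Batch per 999.9 t glaze:
  aragonite sand: 254.4 t
  CaSiO3: 575.9 t
  sand: 284.5 t
Total batch = 1115 t; LOI loss = 114.9 t; yield = 89.69%

Mid-chain values appear rounded to 4 significant figures at each printed step — every computation carries full float precision in every operation — every reported value takes a single rounding — all derived quantities are carried at exact precision (glass mass, the three compositions, ignition loss, totals, the yield) using the weight values per 999.9 t of glass as written in the problem or answer text.
Oxide mass targets, per 999.9 t glaze:
  SiO2: 57.93% × 999.9 = 579.2 t
  CaO: 41.98% × 999.9 = 419.8 t
  Al2O3: 0.08536% × 999.9 = 0.8535 t
Verifying the oxide balance per the reported batch figures, versus the basis set out (each sum matches its target mass modulo rounding of the values):
  SiO2: 575.9·0.5143 + 284.5·0.9950 = 579.3 t (target 579.2 t)
  CaO: 254.4·0.5575 + 575.9·0.4826 = 419.8 t (target 419.8 t)
  Al2O3: 284.5·0.003000 = 0.8535 t (target 0.8535 t)
Consistency of the glass mass: the batch minus its LOI: 999.9 t (per-oxide target masses sum to 999.9 t; versus the stated basis of 999.9 t — rounding explains the deltas).
Batch grand total — Σ batch = 1115 t; Σ batch·LOI gives LOI loss = 114.9 t; yield: glass divided by total = 89.69%.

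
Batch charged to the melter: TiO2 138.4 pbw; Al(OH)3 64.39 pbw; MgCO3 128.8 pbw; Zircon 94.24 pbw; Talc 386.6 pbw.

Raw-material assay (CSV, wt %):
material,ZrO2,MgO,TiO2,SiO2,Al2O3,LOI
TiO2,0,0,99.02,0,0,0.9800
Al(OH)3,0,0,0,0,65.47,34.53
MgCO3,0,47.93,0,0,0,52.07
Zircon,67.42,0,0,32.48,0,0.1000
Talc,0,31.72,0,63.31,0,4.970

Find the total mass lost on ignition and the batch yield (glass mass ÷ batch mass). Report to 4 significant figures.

LOI loss = 110.0 pbw; glass = 702.5 pbw; yield = 86.46%

In-progress results are displayed (rounded to four significant figures) between the steps; every computation runs at full float precision at every stage; every reported figure takes exactly one rounding — derived quantities (yield, glass mass, the five compositions, LOI, the totals) are rebuilt in exact precision starting from the weights per 702.5 pbw of glass precisely as stated by the problem or the answer.
Loss on ignition, line by line:
  TiO2: 138.4 × 0.009800 = 1.356 pbw
  Al(OH)3: 64.39 × 0.3453 = 22.23 pbw
  MgCO3: 128.8 × 0.5207 = 67.07 pbw
  Zircon: 94.24 × 0.001000 = 0.09424 pbw
  Talc: 386.6 × 0.04970 = 19.21 pbw
Total LOI = 110.0 pbw
Glass = batch − LOI = 812.4 − 110.0 = 702.5 pbw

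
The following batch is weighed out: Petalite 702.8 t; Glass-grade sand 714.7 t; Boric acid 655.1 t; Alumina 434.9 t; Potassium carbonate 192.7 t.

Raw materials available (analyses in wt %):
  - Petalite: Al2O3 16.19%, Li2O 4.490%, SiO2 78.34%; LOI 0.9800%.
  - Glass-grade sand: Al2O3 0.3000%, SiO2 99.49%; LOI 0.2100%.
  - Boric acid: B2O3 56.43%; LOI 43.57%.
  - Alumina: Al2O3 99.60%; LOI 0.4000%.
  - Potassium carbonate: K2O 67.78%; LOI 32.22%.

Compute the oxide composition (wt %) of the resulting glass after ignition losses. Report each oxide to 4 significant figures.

Glass mass = 2343 t (batch 2700 − LOI 357.6).
Composition: B2O3 15.78%, Al2O3 23.44%, K2O 5.576%, Li2O 1.347%, SiO2 53.86%

The intermediate values are displayed rounded off to 4 significant figures alongside each step; the working math holds full precision at every stage. Every reported figure sees exactly one rounding — all derived quantities, which include glass mass, five oxide percentages, LOI, yield, totals, are rebuilt in full float precision, precisely as stated by the problem or answer text, using the weight values at 2343 t of glass.
Per-oxide mass from batch:
  B2O3: 655.1·0.5643 = 369.7 t
  Al2O3: 702.8·0.1619 + 714.7·0.003000 + 434.9·0.9960 = 549.1 t
  K2O: 192.7·0.6778 = 130.6 t
  Li2O: 702.8·0.04490 = 31.56 t
  SiO2: 702.8·0.7834 + 714.7·0.9949 = 1262 t
LOI: 702.8·0.009800 + 714.7·0.002100 + 655.1·0.4357 + 434.9·0.004000 + 192.7·0.3222 = 357.6 t
Resulting glass, batch − LOI: 2700 − 357.6 = 2343 t (= Σ oxide masses)
wt % = oxide mass / glass mass × 100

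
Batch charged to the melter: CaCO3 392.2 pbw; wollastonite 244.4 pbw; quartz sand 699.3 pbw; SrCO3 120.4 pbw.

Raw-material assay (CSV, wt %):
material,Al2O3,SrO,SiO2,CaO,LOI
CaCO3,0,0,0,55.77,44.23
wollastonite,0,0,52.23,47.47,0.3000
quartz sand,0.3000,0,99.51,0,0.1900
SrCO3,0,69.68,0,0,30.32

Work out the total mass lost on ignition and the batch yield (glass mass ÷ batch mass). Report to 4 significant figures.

In-progress results are printed (rounded to 4 significant figures) in the printout. Each numeric step holds full precision through every step. Every reported result takes a single rounding — the derived quantities (the four compositions, LOI, yield, totals, glass mass) are re-derived at full precision starting from the weights per 1244 pbw of glass exactly as printed in the question or the answer.
Loss on ignition, line by line:
  CaCO3: 392.2 × 0.4423 = 173.5 pbw
  wollastonite: 244.4 × 0.003000 = 0.7332 pbw
  quartz sand: 699.3 × 0.001900 = 1.329 pbw
  SrCO3: 120.4 × 0.3032 = 36.51 pbw
Total LOI = 212.0 pbw
Glass = batch − LOI = 1456 − 212.0 = 1244 pbw

LOI loss = 212.0 pbw; glass = 1244 pbw; yield = 85.44%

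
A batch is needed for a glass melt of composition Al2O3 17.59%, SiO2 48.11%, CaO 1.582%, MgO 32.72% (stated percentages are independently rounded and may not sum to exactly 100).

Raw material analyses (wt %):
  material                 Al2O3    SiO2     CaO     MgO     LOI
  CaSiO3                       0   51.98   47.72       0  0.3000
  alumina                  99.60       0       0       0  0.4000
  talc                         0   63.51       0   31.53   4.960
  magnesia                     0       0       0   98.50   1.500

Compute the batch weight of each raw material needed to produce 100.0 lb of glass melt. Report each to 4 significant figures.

The whole derivation runs at full precision in every operation; intermediates are shown, rounded to 4 significant digits, in the working; every reported value undergoes a single rounding; derived quantities (net glass mass, LOI, yield, the totals, the four compositions) are re-derived in full precision from the batch weights for 100.0 lb of glass as quoted within the problem or answer text.
The oxide mass targets at 100.0 lb glass melt:
  Al2O3: 17.59% × 100.0 = 17.59 lb
  SiO2: 48.11% × 100.0 = 48.11 lb
  CaO: 1.582% × 100.0 = 1.582 lb
  MgO: 32.72% × 100.0 = 32.72 lb
Per-oxide balance check on the weights just shown, at the basis given (sum by sum, the targets are met given rounding of the digits):
  Al2O3: 17.66·0.9960 = 17.59 lb (target 17.59 lb)
  SiO2: 3.315·0.5198 + 73.04·0.6351 = 48.11 lb (target 48.11 lb)
  CaO: 3.315·0.4772 = 1.582 lb (target 1.582 lb)
  MgO: 73.04·0.3153 + 9.839·0.9850 = 32.72 lb (target 32.72 lb)
Glass-mass closure: total charge less LOI = 100.0 lb (oxide target masses add up to 100.0 lb; basis as stated: 100.0 lb — rounding explains the deltas).
Adding the batch up: Σ batch = 103.9 lb; Σ batch·LOI gives LOI loss = 3.851 lb; yield = glass ÷ total batch = 96.29%.

Batch per 100.0 lb glass melt:
  CaSiO3: 3.315 lb
  alumina: 17.66 lb
  talc: 73.04 lb
  magnesia: 9.839 lb
Total batch = 103.9 lb; LOI loss = 3.851 lb; yield = 96.29%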